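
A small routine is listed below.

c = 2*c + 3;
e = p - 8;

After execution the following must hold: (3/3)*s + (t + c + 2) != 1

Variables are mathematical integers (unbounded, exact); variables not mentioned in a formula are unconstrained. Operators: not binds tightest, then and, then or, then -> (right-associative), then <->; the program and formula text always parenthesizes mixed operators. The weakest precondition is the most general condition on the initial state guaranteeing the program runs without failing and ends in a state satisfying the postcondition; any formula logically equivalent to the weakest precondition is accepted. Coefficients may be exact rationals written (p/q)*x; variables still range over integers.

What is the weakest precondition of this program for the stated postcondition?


Working backward. After the program, the postcondition (3/3)*s + (t + c + 2) != 1 must hold; in canonical form it is c + s + t != -1.
Before e := p - 8: c + s + t != -1
Before c := 2*c + 3: 2*c + s + t != -4
Answer: WP = 2*c + s + t != -4


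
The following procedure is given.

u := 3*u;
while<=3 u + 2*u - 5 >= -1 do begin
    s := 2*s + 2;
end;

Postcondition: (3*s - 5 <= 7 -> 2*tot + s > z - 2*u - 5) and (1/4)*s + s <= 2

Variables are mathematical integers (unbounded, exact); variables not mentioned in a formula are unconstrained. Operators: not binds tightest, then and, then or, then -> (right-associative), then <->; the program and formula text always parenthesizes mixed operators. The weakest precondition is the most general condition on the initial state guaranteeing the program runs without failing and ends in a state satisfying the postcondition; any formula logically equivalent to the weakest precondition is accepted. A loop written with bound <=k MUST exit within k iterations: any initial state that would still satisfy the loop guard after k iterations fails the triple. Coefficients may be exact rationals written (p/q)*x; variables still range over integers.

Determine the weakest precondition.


Working backward. After the program, the postcondition (3*s - 5 <= 7 -> 2*tot + s > z - 2*u - 5) and (1/4)*s + s <= 2 must hold; in canonical form it is (3*s <= 12 -> s + 2*tot + 2*u > z - 5) and (5/4)*s <= 2.
Before the loop (bound <=3), unroll the exhaustion recursion (WP_0 = exit-now case; WP_j = one more guarded iteration, up to j = 3):
  WP_0: (not (3*u >= 4)) and (3*s <= 12 -> s + 2*tot + 2*u > z - 5) and (5/4)*s <= 2
  WP_1: (3*u >= 4 -> ((not (3*u >= 4)) and (6*s <= 6 -> 2*s + 2*tot + 2*u > z - 7) and (5/2)*s <= -1/2)) and ((not (3*u >= 4)) -> ((3*s <= 12 -> s + 2*tot + 2*u > z - 5) and (5/4)*s <= 2))
  WP_2: (3*u >= 4 -> ((3*u >= 4 -> ((not (3*u >= 4)) and (12*s <= -6 -> 4*s + 2*tot + 2*u > z - 11) and 5*s <= -11/2)) and ((not (3*u >= 4)) -> ((6*s <= 6 -> 2*s + 2*tot + 2*u > z - 7) and (5/2)*s <= -1/2)))) and ((not (3*u >= 4)) -> ((3*s <= 12 -> s + 2*tot + 2*u > z - 5) and (5/4)*s <= 2))
  WP_3: (3*u >= 4 -> ((3*u >= 4 -> ((3*u >= 4 -> ((not (3*u >= 4)) and (24*s <= -30 -> 8*s + 2*tot + 2*u > z - 19) and 10*s <= -31/2)) and ((not (3*u >= 4)) -> ((12*s <= -6 -> 4*s + 2*tot + 2*u > z - 11) and 5*s <= -11/2)))) and ((not (3*u >= 4)) -> ((6*s <= 6 -> 2*s + 2*tot + 2*u > z - 7) and (5/2)*s <= -1/2)))) and ((not (3*u >= 4)) -> ((3*s <= 12 -> s + 2*tot + 2*u > z - 5) and (5/4)*s <= 2))
So before the loop: (3*u >= 4 -> ((3*u >= 4 -> ((3*u >= 4 -> ((not (3*u >= 4)) and (24*s <= -30 -> 8*s + 2*tot + 2*u > z - 19) and 10*s <= -31/2)) and ((not (3*u >= 4)) -> ((12*s <= -6 -> 4*s + 2*tot + 2*u > z - 11) and 5*s <= -11/2)))) and ((not (3*u >= 4)) -> ((6*s <= 6 -> 2*s + 2*tot + 2*u > z - 7) and (5/2)*s <= -1/2)))) and ((not (3*u >= 4)) -> ((3*s <= 12 -> s + 2*tot + 2*u > z - 5) and (5/4)*s <= 2))
Before u := 3*u: (9*u >= 4 -> ((9*u >= 4 -> ((9*u >= 4 -> ((not (9*u >= 4)) and (24*s <= -30 -> 8*s + 2*tot + 6*u > z - 19) and 10*s <= -31/2)) and ((not (9*u >= 4)) -> ((12*s <= -6 -> 4*s + 2*tot + 6*u > z - 11) and 5*s <= -11/2)))) and ((not (9*u >= 4)) -> ((6*s <= 6 -> 2*s + 2*tot + 6*u > z - 7) and (5/2)*s <= -1/2)))) and ((not (9*u >= 4)) -> ((3*s <= 12 -> s + 2*tot + 6*u > z - 5) and (5/4)*s <= 2))
Answer: WP = (9*u >= 4 -> ((9*u >= 4 -> ((9*u >= 4 -> ((not (9*u >= 4)) and (24*s <= -30 -> 8*s + 2*tot + 6*u > z - 19) and 10*s <= -31/2)) and ((not (9*u >= 4)) -> ((12*s <= -6 -> 4*s + 2*tot + 6*u > z - 11) and 5*s <= -11/2)))) and ((not (9*u >= 4)) -> ((6*s <= 6 -> 2*s + 2*tot + 6*u > z - 7) and (5/2)*s <= -1/2)))) and ((not (9*u >= 4)) -> ((3*s <= 12 -> s + 2*tot + 6*u > z - 5) and (5/4)*s <= 2))


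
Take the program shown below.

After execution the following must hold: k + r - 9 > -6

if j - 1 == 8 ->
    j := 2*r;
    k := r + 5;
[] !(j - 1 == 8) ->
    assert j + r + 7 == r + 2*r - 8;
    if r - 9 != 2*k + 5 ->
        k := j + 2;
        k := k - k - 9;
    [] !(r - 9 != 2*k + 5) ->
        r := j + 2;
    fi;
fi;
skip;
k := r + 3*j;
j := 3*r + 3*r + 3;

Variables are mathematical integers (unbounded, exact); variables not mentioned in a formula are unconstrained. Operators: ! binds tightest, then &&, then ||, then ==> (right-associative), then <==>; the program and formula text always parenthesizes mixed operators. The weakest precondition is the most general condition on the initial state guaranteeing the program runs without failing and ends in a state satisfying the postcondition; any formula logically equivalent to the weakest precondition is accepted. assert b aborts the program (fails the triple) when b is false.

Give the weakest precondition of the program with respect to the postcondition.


Working backward. After the program, the postcondition k + r - 9 > -6 must hold; in canonical form it is k + r > 3.
Before j := 3*r + 3*r + 3: k + r > 3
Before k := r + 3*j: 3*j + 2*r > 3
Before skip: 3*j + 2*r > 3
Then branch requires 8*r > 3; else branch requires j == 2*r - 15 && (r != 2*k + 14 ==> 3*j + 2*r > 3) && ((!(r != 2*k + 14)) ==> 5*j > -1).
Before the if: (j == 9 ==> 8*r > 3) && ((!(j == 9)) ==> (j == 2*r - 15 && (r != 2*k + 14 ==> 3*j + 2*r > 3) && ((!(r != 2*k + 14)) ==> 5*j > -1)))
Answer: WP = (j == 9 ==> 8*r > 3) && ((!(j == 9)) ==> (j == 2*r - 15 && (r != 2*k + 14 ==> 3*j + 2*r > 3) && ((!(r != 2*k + 14)) ==> 5*j > -1)))


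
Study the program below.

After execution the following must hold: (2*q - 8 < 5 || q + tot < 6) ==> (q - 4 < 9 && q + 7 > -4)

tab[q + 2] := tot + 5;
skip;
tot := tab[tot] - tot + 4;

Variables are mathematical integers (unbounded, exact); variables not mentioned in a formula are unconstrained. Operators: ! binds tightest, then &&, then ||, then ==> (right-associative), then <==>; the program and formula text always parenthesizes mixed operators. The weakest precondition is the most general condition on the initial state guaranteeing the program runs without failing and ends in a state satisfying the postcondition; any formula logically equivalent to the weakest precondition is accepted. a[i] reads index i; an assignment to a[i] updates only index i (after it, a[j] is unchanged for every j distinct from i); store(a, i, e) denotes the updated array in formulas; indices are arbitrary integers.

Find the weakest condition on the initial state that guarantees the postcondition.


Working backward. After the program, the postcondition (2*q - 8 < 5 || q + tot < 6) ==> (q - 4 < 9 && q + 7 > -4) must hold; in canonical form it is (2*q < 13 || q + tot < 6) ==> (q < 13 && q > -11).
Before tot := tab[tot] - tot + 4: (2*q < 13 || tab[tot] + q < tot + 2) ==> (q < 13 && q > -11)
Before skip: (2*q < 13 || tab[tot] + q < tot + 2) ==> (q < 13 && q > -11)
Before tab[q + 2] := tot + 5: (2*q < 13 || store(tab, q + 2, tot + 5)[tot] + q < tot + 2) ==> (q < 13 && q > -11)
Answer: WP = (2*q < 13 || store(tab, q + 2, tot + 5)[tot] + q < tot + 2) ==> (q < 13 && q > -11)


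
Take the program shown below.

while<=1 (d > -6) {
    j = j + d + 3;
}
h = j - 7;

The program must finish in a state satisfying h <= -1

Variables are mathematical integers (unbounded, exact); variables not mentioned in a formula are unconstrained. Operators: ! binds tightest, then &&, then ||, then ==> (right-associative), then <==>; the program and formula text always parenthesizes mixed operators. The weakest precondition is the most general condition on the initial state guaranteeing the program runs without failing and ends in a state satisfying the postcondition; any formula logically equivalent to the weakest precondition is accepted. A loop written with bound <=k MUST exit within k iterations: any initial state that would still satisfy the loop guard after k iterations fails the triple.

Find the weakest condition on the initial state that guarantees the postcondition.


Working backward. After the program, h <= -1 must hold.
Before h := j - 7: j <= 6
Before the loop (bound <=1), unroll the exhaustion recursion (WP_0 = exit-now case; WP_j = one more guarded iteration, up to j = 1):
  WP_0: (!(d > -6)) && j <= 6
  WP_1: (d > -6 ==> ((!(d > -6)) && d + j <= 3)) && ((!(d > -6)) ==> j <= 6)
So before the loop: (d > -6 ==> ((!(d > -6)) && d + j <= 3)) && ((!(d > -6)) ==> j <= 6)
Answer: WP = (d > -6 ==> ((!(d > -6)) && d + j <= 3)) && ((!(d > -6)) ==> j <= 6)


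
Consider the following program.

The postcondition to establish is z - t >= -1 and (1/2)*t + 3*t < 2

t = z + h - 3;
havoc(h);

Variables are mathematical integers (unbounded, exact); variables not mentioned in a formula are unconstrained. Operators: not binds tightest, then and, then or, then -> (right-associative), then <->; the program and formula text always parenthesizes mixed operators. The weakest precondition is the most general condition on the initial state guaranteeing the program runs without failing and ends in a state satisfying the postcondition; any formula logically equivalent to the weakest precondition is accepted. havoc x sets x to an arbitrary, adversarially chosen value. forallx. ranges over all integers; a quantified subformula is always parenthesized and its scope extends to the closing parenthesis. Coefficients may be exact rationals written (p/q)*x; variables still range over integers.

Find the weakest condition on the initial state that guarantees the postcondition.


Working backward. After the program, the postcondition z - t >= -1 and (1/2)*t + 3*t < 2 must hold; in canonical form it is z >= t - 1 and (7/2)*t < 2.
Before havoc h: z >= t - 1 and (7/2)*t < 2
Before t := z + h - 3: h <= 4 and (7/2)*h + (7/2)*z < 25/2
Answer: WP = h <= 4 and (7/2)*h + (7/2)*z < 25/2


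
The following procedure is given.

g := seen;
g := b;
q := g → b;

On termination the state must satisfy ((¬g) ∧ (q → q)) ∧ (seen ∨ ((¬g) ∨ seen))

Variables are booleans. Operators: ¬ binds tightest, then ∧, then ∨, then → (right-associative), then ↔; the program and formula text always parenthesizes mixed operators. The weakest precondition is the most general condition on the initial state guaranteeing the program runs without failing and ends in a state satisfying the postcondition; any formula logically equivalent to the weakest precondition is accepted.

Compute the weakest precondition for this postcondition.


Working backward. After the program, the postcondition ((¬g) ∧ (q → q)) ∧ (seen ∨ ((¬g) ∨ seen)) must hold; in canonical form it is (¬g) ∧ (seen ∨ (¬g)).
Before q := g → b: (¬g) ∧ (seen ∨ (¬g))
Before g := b: (¬b) ∧ (seen ∨ (¬b))
Before g := seen: (¬b) ∧ (seen ∨ (¬b))
Answer: WP = (¬b) ∧ (seen ∨ (¬b))


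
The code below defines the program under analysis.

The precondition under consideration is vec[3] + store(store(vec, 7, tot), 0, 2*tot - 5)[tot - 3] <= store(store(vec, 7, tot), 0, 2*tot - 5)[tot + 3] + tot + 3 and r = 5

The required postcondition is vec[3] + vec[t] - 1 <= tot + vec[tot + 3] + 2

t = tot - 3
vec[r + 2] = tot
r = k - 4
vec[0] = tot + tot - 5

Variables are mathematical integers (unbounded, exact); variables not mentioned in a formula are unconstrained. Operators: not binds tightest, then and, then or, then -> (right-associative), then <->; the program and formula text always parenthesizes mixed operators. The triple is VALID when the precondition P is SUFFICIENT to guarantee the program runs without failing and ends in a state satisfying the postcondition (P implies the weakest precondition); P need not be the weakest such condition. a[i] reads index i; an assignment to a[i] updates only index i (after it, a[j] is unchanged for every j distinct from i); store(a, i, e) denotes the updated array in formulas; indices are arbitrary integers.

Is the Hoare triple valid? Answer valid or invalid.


Working backward. After the program, the postcondition vec[3] + vec[t] - 1 <= tot + vec[tot + 3] + 2 must hold; in canonical form it is vec[3] + vec[t] <= vec[tot + 3] + tot + 3.
Before vec[0] := tot + tot - 5: vec[3] + store(vec, 0, 2*tot - 5)[t] <= store(vec, 0, 2*tot - 5)[tot + 3] + tot + 3
Before r := k - 4: vec[3] + store(vec, 0, 2*tot - 5)[t] <= store(vec, 0, 2*tot - 5)[tot + 3] + tot + 3
Before vec[r + 2] := tot: store(vec, r + 2, tot)[3] + store(store(vec, r + 2, tot), 0, 2*tot - 5)[t] <= store(store(vec, r + 2, tot), 0, 2*tot - 5)[tot + 3] + tot + 3
Before t := tot - 3: store(vec, r + 2, tot)[3] + store(store(vec, r + 2, tot), 0, 2*tot - 5)[tot - 3] <= store(store(vec, r + 2, tot), 0, 2*tot - 5)[tot + 3] + tot + 3
The weakest precondition is store(vec, r + 2, tot)[3] + store(store(vec, r + 2, tot), 0, 2*tot - 5)[tot - 3] <= store(store(vec, r + 2, tot), 0, 2*tot - 5)[tot + 3] + tot + 3.
Check whether vec[3] + store(store(vec, 7, tot), 0, 2*tot - 5)[tot - 3] <= store(store(vec, 7, tot), 0, 2*tot - 5)[tot + 3] + tot + 3 and r = 5 implies it.
Every state satisfying the precondition satisfies the weakest precondition: the implication holds.
Answer: valid


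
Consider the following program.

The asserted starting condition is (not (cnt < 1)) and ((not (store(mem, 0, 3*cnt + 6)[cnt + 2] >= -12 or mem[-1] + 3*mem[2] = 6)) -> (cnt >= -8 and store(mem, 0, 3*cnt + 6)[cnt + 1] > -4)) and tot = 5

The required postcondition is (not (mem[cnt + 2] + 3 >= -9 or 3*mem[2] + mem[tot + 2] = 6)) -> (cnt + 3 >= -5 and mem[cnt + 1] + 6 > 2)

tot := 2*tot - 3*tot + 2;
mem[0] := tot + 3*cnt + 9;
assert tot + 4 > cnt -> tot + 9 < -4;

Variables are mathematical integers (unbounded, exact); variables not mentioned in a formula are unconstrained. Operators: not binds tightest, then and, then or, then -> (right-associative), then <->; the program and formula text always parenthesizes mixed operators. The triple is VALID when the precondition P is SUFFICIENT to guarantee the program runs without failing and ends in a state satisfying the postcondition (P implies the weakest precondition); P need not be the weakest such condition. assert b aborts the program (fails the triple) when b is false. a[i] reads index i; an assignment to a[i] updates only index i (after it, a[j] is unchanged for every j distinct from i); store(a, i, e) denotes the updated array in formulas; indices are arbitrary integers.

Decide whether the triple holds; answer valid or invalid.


Working backward. After the program, the postcondition (not (mem[cnt + 2] + 3 >= -9 or 3*mem[2] + mem[tot + 2] = 6)) -> (cnt + 3 >= -5 and mem[cnt + 1] + 6 > 2) must hold; in canonical form it is (not (mem[cnt + 2] >= -12 or mem[tot + 2] + 3*mem[2] = 6)) -> (cnt >= -8 and mem[cnt + 1] > -4).
Before assert tot + 4 > cnt -> tot + 9 < -4: (tot > cnt - 4 -> tot < -13) and ((not (mem[cnt + 2] >= -12 or mem[tot + 2] + 3*mem[2] = 6)) -> (cnt >= -8 and mem[cnt + 1] > -4))
Before mem[0] := tot + 3*cnt + 9: (tot > cnt - 4 -> tot < -13) and ((not (store(mem, 0, 3*cnt + tot + 9)[cnt + 2] >= -12 or 3*mem[2] + store(mem, 0, 3*cnt + tot + 9)[tot + 2] = 6)) -> (cnt >= -8 and store(mem, 0, 3*cnt + tot + 9)[cnt + 1] > -4))
Before tot := 2*tot - 3*tot + 2: (cnt + tot < 6 -> tot > 15) and ((not (store(mem, 0, 3*cnt - tot + 11)[cnt + 2] >= -12 or 3*mem[2] + store(mem, 0, 3*cnt - tot + 11)[-tot + 4] = 6)) -> (cnt >= -8 and store(mem, 0, 3*cnt - tot + 11)[cnt + 1] > -4))
The weakest precondition is (cnt + tot < 6 -> tot > 15) and ((not (store(mem, 0, 3*cnt - tot + 11)[cnt + 2] >= -12 or 3*mem[2] + store(mem, 0, 3*cnt - tot + 11)[-tot + 4] = 6)) -> (cnt >= -8 and store(mem, 0, 3*cnt - tot + 11)[cnt + 1] > -4)).
Check whether (not (cnt < 1)) and ((not (store(mem, 0, 3*cnt + 6)[cnt + 2] >= -12 or mem[-1] + 3*mem[2] = 6)) -> (cnt >= -8 and store(mem, 0, 3*cnt + 6)[cnt + 1] > -4)) and tot = 5 implies it.
Every state satisfying the precondition satisfies the weakest precondition: the implication holds.
Answer: valid


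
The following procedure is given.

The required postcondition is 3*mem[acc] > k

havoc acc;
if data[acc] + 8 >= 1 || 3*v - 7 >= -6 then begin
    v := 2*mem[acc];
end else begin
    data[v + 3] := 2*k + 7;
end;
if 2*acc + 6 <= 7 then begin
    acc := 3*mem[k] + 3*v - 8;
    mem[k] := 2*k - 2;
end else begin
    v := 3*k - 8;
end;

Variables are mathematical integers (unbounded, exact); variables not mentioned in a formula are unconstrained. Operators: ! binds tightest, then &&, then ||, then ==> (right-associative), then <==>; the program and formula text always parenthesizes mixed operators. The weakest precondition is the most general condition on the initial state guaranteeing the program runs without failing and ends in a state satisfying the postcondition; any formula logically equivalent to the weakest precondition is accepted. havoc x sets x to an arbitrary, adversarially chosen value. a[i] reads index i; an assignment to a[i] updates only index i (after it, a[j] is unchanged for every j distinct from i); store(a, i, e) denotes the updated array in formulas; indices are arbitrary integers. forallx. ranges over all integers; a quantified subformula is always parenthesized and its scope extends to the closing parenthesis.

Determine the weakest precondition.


Working backward. After the program, 3*mem[acc] > k must hold.
Then branch requires 3*store(mem, k, 2*k - 2)[3*mem[k] + 3*v - 8] > k; else branch requires 3*mem[acc] > k.
Before the if: (2*acc <= 1 ==> 3*store(mem, k, 2*k - 2)[3*mem[k] + 3*v - 8] > k) && ((!(2*acc <= 1)) ==> 3*mem[acc] > k)
Then branch requires (2*acc <= 1 ==> 3*store(mem, k, 2*k - 2)[6*mem[acc] + 3*mem[k] - 8] > k) && ((!(2*acc <= 1)) ==> 3*mem[acc] > k); else branch requires (2*acc <= 1 ==> 3*store(mem, k, 2*k - 2)[3*mem[k] + 3*v - 8] > k) && ((!(2*acc <= 1)) ==> 3*mem[acc] > k).
Before the if: ((data[acc] >= -7 || 3*v >= 1) ==> ((2*acc <= 1 ==> 3*store(mem, k, 2*k - 2)[6*mem[acc] + 3*mem[k] - 8] > k) && ((!(2*acc <= 1)) ==> 3*mem[acc] > k))) && ((!(data[acc] >= -7 || 3*v >= 1)) ==> ((2*acc <= 1 ==> 3*store(mem, k, 2*k - 2)[3*mem[k] + 3*v - 8] > k) && ((!(2*acc <= 1)) ==> 3*mem[acc] > k)))
Before havoc acc: forall acc_1. (((data[acc_1] >= -7 || 3*v >= 1) ==> ((2*acc_1 <= 1 ==> 3*store(mem, k, 2*k - 2)[6*mem[acc_1] + 3*mem[k] - 8] > k) && ((!(2*acc_1 <= 1)) ==> 3*mem[acc_1] > k))) && ((!(data[acc_1] >= -7 || 3*v >= 1)) ==> ((2*acc_1 <= 1 ==> 3*store(mem, k, 2*k - 2)[3*mem[k] + 3*v - 8] > k) && ((!(2*acc_1 <= 1)) ==> 3*mem[acc_1] > k))))
Answer: WP = forall acc_1. (((data[acc_1] >= -7 || 3*v >= 1) ==> ((2*acc_1 <= 1 ==> 3*store(mem, k, 2*k - 2)[6*mem[acc_1] + 3*mem[k] - 8] > k) && ((!(2*acc_1 <= 1)) ==> 3*mem[acc_1] > k))) && ((!(data[acc_1] >= -7 || 3*v >= 1)) ==> ((2*acc_1 <= 1 ==> 3*store(mem, k, 2*k - 2)[3*mem[k] + 3*v - 8] > k) && ((!(2*acc_1 <= 1)) ==> 3*mem[acc_1] > k))))


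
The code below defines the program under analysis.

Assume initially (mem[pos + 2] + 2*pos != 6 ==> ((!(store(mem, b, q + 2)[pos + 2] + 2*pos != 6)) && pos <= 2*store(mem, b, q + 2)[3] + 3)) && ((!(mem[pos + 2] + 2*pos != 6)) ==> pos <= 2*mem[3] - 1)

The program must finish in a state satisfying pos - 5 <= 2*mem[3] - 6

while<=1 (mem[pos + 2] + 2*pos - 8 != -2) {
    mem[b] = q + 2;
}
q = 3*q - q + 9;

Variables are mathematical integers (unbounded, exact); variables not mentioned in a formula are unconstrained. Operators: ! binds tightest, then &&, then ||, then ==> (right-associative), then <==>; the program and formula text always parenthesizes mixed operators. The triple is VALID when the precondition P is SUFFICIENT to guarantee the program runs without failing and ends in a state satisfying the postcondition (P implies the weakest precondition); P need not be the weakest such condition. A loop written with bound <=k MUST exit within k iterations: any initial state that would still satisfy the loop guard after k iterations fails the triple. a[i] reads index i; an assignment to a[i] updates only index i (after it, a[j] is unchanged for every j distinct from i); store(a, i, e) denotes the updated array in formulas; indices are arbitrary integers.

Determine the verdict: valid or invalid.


Working backward. After the program, the postcondition pos - 5 <= 2*mem[3] - 6 must hold; in canonical form it is pos <= 2*mem[3] - 1.
Before q := 3*q - q + 9: pos <= 2*mem[3] - 1
Before the loop (bound <=1), unroll the exhaustion recursion (WP_0 = exit-now case; WP_j = one more guarded iteration, up to j = 1):
  WP_0: (!(mem[pos + 2] + 2*pos != 6)) && pos <= 2*mem[3] - 1
  WP_1: (mem[pos + 2] + 2*pos != 6 ==> ((!(store(mem, b, q + 2)[pos + 2] + 2*pos != 6)) && pos <= 2*store(mem, b, q + 2)[3] - 1)) && ((!(mem[pos + 2] + 2*pos != 6)) ==> pos <= 2*mem[3] - 1)
So before the loop: (mem[pos + 2] + 2*pos != 6 ==> ((!(store(mem, b, q + 2)[pos + 2] + 2*pos != 6)) && pos <= 2*store(mem, b, q + 2)[3] - 1)) && ((!(mem[pos + 2] + 2*pos != 6)) ==> pos <= 2*mem[3] - 1)
The weakest precondition is (mem[pos + 2] + 2*pos != 6 ==> ((!(store(mem, b, q + 2)[pos + 2] + 2*pos != 6)) && pos <= 2*store(mem, b, q + 2)[3] - 1)) && ((!(mem[pos + 2] + 2*pos != 6)) ==> pos <= 2*mem[3] - 1).
Check whether (mem[pos + 2] + 2*pos != 6 ==> ((!(store(mem, b, q + 2)[pos + 2] + 2*pos != 6)) && pos <= 2*store(mem, b, q + 2)[3] + 3)) && ((!(mem[pos + 2] + 2*pos != 6)) ==> pos <= 2*mem[3] - 1) implies it.
Countermodel: at the initial state b = 2, mem = {[2] = 5, [3] = 0, elsewhere 4}, pos = 0, q = 4, the precondition holds but the weakest precondition fails.
Answer: invalid


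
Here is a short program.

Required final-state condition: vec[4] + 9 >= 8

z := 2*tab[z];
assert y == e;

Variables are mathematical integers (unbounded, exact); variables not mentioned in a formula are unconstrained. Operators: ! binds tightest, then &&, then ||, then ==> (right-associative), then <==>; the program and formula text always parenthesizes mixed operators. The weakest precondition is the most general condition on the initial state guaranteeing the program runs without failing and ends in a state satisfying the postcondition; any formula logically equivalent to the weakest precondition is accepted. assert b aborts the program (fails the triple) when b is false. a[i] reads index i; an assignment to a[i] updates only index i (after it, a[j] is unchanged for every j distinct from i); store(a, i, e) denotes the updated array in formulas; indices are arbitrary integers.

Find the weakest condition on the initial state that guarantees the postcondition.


Working backward. After the program, the postcondition vec[4] + 9 >= 8 must hold; in canonical form it is vec[4] >= -1.
Before assert y == e: y == e && vec[4] >= -1
Before z := 2*tab[z]: y == e && vec[4] >= -1
Answer: WP = y == e && vec[4] >= -1


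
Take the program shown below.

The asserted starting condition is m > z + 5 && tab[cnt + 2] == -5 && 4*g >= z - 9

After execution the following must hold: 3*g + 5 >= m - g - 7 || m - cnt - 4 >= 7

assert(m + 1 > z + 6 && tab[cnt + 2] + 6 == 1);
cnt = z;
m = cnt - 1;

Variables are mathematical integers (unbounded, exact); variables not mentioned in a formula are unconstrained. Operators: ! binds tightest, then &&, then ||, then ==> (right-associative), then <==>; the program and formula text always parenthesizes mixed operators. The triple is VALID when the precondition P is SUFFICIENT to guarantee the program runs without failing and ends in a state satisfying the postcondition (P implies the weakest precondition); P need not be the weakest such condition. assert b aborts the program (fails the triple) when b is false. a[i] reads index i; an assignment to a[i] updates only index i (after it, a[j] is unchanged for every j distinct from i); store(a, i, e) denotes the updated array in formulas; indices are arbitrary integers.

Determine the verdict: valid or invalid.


Working backward. After the program, the postcondition 3*g + 5 >= m - g - 7 || m - cnt - 4 >= 7 must hold; in canonical form it is 4*g >= m - 12 || m >= cnt + 11.
Before m := cnt - 1: 4*g >= cnt - 13
Before cnt := z: 4*g >= z - 13
Before assert m + 1 > z + 6 && tab[cnt + 2] + 6 == 1: m > z + 5 && tab[cnt + 2] == -5 && 4*g >= z - 13
The weakest precondition is m > z + 5 && tab[cnt + 2] == -5 && 4*g >= z - 13.
Check whether m > z + 5 && tab[cnt + 2] == -5 && 4*g >= z - 9 implies it.
Every state satisfying the precondition satisfies the weakest precondition: the implication holds.
Answer: valid


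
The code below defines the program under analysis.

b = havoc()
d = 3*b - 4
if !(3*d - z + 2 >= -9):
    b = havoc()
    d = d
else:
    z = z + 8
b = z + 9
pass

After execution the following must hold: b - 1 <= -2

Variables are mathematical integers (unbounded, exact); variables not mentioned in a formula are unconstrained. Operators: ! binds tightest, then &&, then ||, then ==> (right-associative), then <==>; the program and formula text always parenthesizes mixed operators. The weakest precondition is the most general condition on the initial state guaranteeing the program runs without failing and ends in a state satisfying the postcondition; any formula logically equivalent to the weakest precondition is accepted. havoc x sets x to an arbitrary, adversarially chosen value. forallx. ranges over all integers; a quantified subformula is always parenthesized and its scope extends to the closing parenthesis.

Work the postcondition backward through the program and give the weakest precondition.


Working backward. After the program, the postcondition b - 1 <= -2 must hold; in canonical form it is b <= -1.
Before skip: b <= -1
Before b := z + 9: z <= -10
Then branch requires z <= -10; else branch requires z <= -18.
Before the if: ((!(3*d >= z - 11)) ==> z <= -10) && (3*d >= z - 11 ==> z <= -18)
Before d := 3*b - 4: ((!(9*b >= z + 1)) ==> z <= -10) && (9*b >= z + 1 ==> z <= -18)
Before havoc b: forall b_1. (((!(9*b_1 >= z + 1)) ==> z <= -10) && (9*b_1 >= z + 1 ==> z <= -18))
Answer: WP = forall b_1. (((!(9*b_1 >= z + 1)) ==> z <= -10) && (9*b_1 >= z + 1 ==> z <= -18))


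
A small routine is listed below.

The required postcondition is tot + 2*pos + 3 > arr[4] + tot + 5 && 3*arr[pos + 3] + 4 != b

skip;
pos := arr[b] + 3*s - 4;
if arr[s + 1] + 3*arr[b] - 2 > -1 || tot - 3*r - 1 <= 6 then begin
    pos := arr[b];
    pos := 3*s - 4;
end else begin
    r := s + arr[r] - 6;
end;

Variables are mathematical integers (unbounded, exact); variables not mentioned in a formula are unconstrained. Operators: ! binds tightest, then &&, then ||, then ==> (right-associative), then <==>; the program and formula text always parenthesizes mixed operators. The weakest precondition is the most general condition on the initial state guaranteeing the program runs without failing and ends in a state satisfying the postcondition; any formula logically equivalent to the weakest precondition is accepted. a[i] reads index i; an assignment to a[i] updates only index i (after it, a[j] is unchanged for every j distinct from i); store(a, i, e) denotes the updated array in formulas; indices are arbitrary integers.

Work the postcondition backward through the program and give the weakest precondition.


Working backward. After the program, the postcondition tot + 2*pos + 3 > arr[4] + tot + 5 && 3*arr[pos + 3] + 4 != b must hold; in canonical form it is 2*pos > arr[4] + 2 && 3*arr[pos + 3] != b - 4.
Then branch requires 6*s > arr[4] + 10 && 3*arr[3*s - 1] != b - 4; else branch requires 2*pos > arr[4] + 2 && 3*arr[pos + 3] != b - 4.
Before the if: ((arr[s + 1] + 3*arr[b] > 1 || tot <= 3*r + 7) ==> (6*s > arr[4] + 10 && 3*arr[3*s - 1] != b - 4)) && ((!(arr[s + 1] + 3*arr[b] > 1 || tot <= 3*r + 7)) ==> (2*pos > arr[4] + 2 && 3*arr[pos + 3] != b - 4))
Before pos := arr[b] + 3*s - 4: ((arr[s + 1] + 3*arr[b] > 1 || tot <= 3*r + 7) ==> (6*s > arr[4] + 10 && 3*arr[3*s - 1] != b - 4)) && ((!(arr[s + 1] + 3*arr[b] > 1 || tot <= 3*r + 7)) ==> (2*arr[b] + 6*s > arr[4] + 10 && 3*arr[arr[b] + 3*s - 1] != b - 4))
Before skip: ((arr[s + 1] + 3*arr[b] > 1 || tot <= 3*r + 7) ==> (6*s > arr[4] + 10 && 3*arr[3*s - 1] != b - 4)) && ((!(arr[s + 1] + 3*arr[b] > 1 || tot <= 3*r + 7)) ==> (2*arr[b] + 6*s > arr[4] + 10 && 3*arr[arr[b] + 3*s - 1] != b - 4))
Answer: WP = ((arr[s + 1] + 3*arr[b] > 1 || tot <= 3*r + 7) ==> (6*s > arr[4] + 10 && 3*arr[3*s - 1] != b - 4)) && ((!(arr[s + 1] + 3*arr[b] > 1 || tot <= 3*r + 7)) ==> (2*arr[b] + 6*s > arr[4] + 10 && 3*arr[arr[b] + 3*s - 1] != b - 4))


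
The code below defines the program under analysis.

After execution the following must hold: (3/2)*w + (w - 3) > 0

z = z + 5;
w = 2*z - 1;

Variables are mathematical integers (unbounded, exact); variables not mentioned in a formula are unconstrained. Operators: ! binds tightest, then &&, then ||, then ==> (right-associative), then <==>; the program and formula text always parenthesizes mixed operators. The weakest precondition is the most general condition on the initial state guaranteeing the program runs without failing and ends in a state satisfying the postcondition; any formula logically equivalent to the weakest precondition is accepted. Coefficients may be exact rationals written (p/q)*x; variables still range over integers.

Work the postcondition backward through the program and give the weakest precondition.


Working backward. After the program, the postcondition (3/2)*w + (w - 3) > 0 must hold; in canonical form it is (5/2)*w > 3.
Before w := 2*z - 1: 5*z > 11/2
Before z := z + 5: 5*z > -39/2
Answer: WP = 5*z > -39/2


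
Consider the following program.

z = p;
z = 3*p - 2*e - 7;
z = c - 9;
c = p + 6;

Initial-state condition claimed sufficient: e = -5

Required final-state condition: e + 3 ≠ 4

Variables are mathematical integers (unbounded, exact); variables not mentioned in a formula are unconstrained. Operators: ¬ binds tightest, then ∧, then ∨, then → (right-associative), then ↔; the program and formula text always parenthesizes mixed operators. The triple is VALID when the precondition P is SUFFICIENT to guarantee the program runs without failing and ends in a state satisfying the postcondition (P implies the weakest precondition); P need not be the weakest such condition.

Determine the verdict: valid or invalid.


Working backward. After the program, the postcondition e + 3 ≠ 4 must hold; in canonical form it is e ≠ 1.
Before c := p + 6: e ≠ 1
Before z := c - 9: e ≠ 1
Before z := 3*p - 2*e - 7: e ≠ 1
Before z := p: e ≠ 1
The weakest precondition is e ≠ 1.
Check whether e = -5 implies it.
Every state satisfying the precondition satisfies the weakest precondition: the implication holds.
Answer: valid


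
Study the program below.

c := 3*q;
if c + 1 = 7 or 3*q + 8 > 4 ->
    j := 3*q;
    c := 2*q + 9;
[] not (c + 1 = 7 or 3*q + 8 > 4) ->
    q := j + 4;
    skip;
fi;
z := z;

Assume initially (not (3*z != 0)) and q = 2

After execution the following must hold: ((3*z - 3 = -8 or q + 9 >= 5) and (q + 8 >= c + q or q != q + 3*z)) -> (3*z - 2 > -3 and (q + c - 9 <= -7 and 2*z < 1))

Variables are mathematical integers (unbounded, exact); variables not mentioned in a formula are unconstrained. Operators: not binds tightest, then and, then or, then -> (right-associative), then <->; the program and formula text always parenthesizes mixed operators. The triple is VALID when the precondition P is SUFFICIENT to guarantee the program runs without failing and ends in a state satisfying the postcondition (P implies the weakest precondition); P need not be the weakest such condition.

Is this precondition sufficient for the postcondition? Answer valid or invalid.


Working backward. After the program, the postcondition ((3*z - 3 = -8 or q + 9 >= 5) and (q + 8 >= c + q or q != q + 3*z)) -> (3*z - 2 > -3 and (q + c - 9 <= -7 and 2*z < 1)) must hold; in canonical form it is ((3*z = -5 or q >= -4) and (c <= 8 or 3*z != 0)) -> (3*z > -1 and c + q <= 2 and 2*z < 1).
Before z := z: ((3*z = -5 or q >= -4) and (c <= 8 or 3*z != 0)) -> (3*z > -1 and c + q <= 2 and 2*z < 1)
Then branch requires ((3*z = -5 or q >= -4) and (2*q <= -1 or 3*z != 0)) -> (3*z > -1 and 3*q <= -7 and 2*z < 1); else branch requires ((3*z = -5 or j >= -8) and (c <= 8 or 3*z != 0)) -> (3*z > -1 and c + j <= -2 and 2*z < 1).
Before the if: ((c = 6 or 3*q > -4) -> (((3*z = -5 or q >= -4) and (2*q <= -1 or 3*z != 0)) -> (3*z > -1 and 3*q <= -7 and 2*z < 1))) and ((not (c = 6 or 3*q > -4)) -> (((3*z = -5 or j >= -8) and (c <= 8 or 3*z != 0)) -> (3*z > -1 and c + j <= -2 and 2*z < 1)))
Before c := 3*q: ((3*q = 6 or 3*q > -4) -> (((3*z = -5 or q >= -4) and (2*q <= -1 or 3*z != 0)) -> (3*z > -1 and 3*q <= -7 and 2*z < 1))) and ((not (3*q = 6 or 3*q > -4)) -> (((3*z = -5 or j >= -8) and (3*q <= 8 or 3*z != 0)) -> (3*z > -1 and j + 3*q <= -2 and 2*z < 1)))
The weakest precondition is ((3*q = 6 or 3*q > -4) -> (((3*z = -5 or q >= -4) and (2*q <= -1 or 3*z != 0)) -> (3*z > -1 and 3*q <= -7 and 2*z < 1))) and ((not (3*q = 6 or 3*q > -4)) -> (((3*z = -5 or j >= -8) and (3*q <= 8 or 3*z != 0)) -> (3*z > -1 and j + 3*q <= -2 and 2*z < 1))).
Check whether (not (3*z != 0)) and q = 2 implies it.
Every state satisfying the precondition satisfies the weakest precondition: the implication holds.
Answer: valid


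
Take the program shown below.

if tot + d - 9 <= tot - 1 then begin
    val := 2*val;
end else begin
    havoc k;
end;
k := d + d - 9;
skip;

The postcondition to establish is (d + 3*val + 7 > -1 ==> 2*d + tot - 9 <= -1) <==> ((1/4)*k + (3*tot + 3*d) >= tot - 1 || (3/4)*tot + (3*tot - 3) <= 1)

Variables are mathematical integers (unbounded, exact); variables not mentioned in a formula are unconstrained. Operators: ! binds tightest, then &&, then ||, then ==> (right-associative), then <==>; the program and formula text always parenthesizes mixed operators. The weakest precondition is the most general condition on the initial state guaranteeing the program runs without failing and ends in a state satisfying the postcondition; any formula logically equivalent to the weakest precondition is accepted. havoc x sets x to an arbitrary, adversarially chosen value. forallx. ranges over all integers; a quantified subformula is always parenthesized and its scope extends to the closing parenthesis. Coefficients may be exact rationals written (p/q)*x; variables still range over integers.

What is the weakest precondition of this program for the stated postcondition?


Working backward. After the program, the postcondition (d + 3*val + 7 > -1 ==> 2*d + tot - 9 <= -1) <==> ((1/4)*k + (3*tot + 3*d) >= tot - 1 || (3/4)*tot + (3*tot - 3) <= 1) must hold; in canonical form it is (d + 3*val > -8 ==> 2*d + tot <= 8) <==> (3*d + (1/4)*k + 2*tot >= -1 || (15/4)*tot <= 4).
Before skip: (d + 3*val > -8 ==> 2*d + tot <= 8) <==> (3*d + (1/4)*k + 2*tot >= -1 || (15/4)*tot <= 4)
Before k := d + d - 9: (d + 3*val > -8 ==> 2*d + tot <= 8) <==> ((7/2)*d + 2*tot >= 5/4 || (15/4)*tot <= 4)
Then branch requires (d + 6*val > -8 ==> 2*d + tot <= 8) <==> ((7/2)*d + 2*tot >= 5/4 || (15/4)*tot <= 4); else branch requires (d + 3*val > -8 ==> 2*d + tot <= 8) <==> ((7/2)*d + 2*tot >= 5/4 || (15/4)*tot <= 4).
Before the if: (d <= 8 ==> ((d + 6*val > -8 ==> 2*d + tot <= 8) <==> ((7/2)*d + 2*tot >= 5/4 || (15/4)*tot <= 4))) && ((!(d <= 8)) ==> ((d + 3*val > -8 ==> 2*d + tot <= 8) <==> ((7/2)*d + 2*tot >= 5/4 || (15/4)*tot <= 4)))
Answer: WP = (d <= 8 ==> ((d + 6*val > -8 ==> 2*d + tot <= 8) <==> ((7/2)*d + 2*tot >= 5/4 || (15/4)*tot <= 4))) && ((!(d <= 8)) ==> ((d + 3*val > -8 ==> 2*d + tot <= 8) <==> ((7/2)*d + 2*tot >= 5/4 || (15/4)*tot <= 4)))


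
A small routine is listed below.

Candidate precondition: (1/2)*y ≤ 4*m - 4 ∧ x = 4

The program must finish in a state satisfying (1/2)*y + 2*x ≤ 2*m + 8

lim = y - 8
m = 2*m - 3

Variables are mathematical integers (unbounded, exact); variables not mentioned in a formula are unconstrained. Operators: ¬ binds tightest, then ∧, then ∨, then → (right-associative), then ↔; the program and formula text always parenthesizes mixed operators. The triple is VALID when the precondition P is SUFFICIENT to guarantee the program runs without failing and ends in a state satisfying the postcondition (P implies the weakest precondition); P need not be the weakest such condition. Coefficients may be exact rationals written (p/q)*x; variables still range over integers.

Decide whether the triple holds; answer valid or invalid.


Working backward. After the program, the postcondition (1/2)*y + 2*x ≤ 2*m + 8 must hold; in canonical form it is 2*x + (1/2)*y ≤ 2*m + 8.
Before m := 2*m - 3: 2*x + (1/2)*y ≤ 4*m + 2
Before lim := y - 8: 2*x + (1/2)*y ≤ 4*m + 2
The weakest precondition is 2*x + (1/2)*y ≤ 4*m + 2.
Check whether (1/2)*y ≤ 4*m - 4 ∧ x = 4 implies it.
Countermodel: at the initial state m = 1, x = 4, y = 0, the precondition holds but the weakest precondition fails.
Answer: invalid


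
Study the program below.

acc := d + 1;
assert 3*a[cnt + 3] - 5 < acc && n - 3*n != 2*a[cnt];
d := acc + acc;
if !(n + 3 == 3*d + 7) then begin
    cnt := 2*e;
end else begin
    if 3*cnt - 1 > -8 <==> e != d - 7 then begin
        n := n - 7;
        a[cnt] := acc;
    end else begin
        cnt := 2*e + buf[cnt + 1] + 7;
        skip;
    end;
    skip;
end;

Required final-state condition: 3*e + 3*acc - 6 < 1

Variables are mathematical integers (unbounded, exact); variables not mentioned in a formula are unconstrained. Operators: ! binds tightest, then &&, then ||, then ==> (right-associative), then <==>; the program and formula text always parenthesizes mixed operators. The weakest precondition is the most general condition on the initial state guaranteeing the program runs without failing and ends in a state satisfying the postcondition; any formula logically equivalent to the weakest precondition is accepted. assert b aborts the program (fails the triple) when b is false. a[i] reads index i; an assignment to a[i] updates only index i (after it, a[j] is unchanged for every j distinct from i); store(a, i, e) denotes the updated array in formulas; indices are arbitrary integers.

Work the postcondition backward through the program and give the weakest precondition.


Working backward. After the program, the postcondition 3*e + 3*acc - 6 < 1 must hold; in canonical form it is 3*acc + 3*e < 7.
Then branch requires 3*acc + 3*e < 7; else branch requires ((3*cnt > -7 <==> e != d - 7) ==> 3*acc + 3*e < 7) && ((!(3*cnt > -7 <==> e != d - 7)) ==> 3*acc + 3*e < 7).
Before the if: ((!(n == 3*d + 4)) ==> 3*acc + 3*e < 7) && (n == 3*d + 4 ==> (((3*cnt > -7 <==> e != d - 7) ==> 3*acc + 3*e < 7) && ((!(3*cnt > -7 <==> e != d - 7)) ==> 3*acc + 3*e < 7)))
Before d := acc + acc: ((!(n == 6*acc + 4)) ==> 3*acc + 3*e < 7) && (n == 6*acc + 4 ==> (((3*cnt > -7 <==> e != 2*acc - 7) ==> 3*acc + 3*e < 7) && ((!(3*cnt > -7 <==> e != 2*acc - 7)) ==> 3*acc + 3*e < 7)))
Before assert 3*a[cnt + 3] - 5 < acc && n - 3*n != 2*a[cnt]: 3*a[cnt + 3] < acc + 5 && 2*a[cnt] + 2*n != 0 && ((!(n == 6*acc + 4)) ==> 3*acc + 3*e < 7) && (n == 6*acc + 4 ==> (((3*cnt > -7 <==> e != 2*acc - 7) ==> 3*acc + 3*e < 7) && ((!(3*cnt > -7 <==> e != 2*acc - 7)) ==> 3*acc + 3*e < 7)))
Before acc := d + 1: 3*a[cnt + 3] < d + 6 && 2*a[cnt] + 2*n != 0 && ((!(n == 6*d + 10)) ==> 3*d + 3*e < 4) && (n == 6*d + 10 ==> (((3*cnt > -7 <==> e != 2*d - 5) ==> 3*d + 3*e < 4) && ((!(3*cnt > -7 <==> e != 2*d - 5)) ==> 3*d + 3*e < 4)))
Answer: WP = 3*a[cnt + 3] < d + 6 && 2*a[cnt] + 2*n != 0 && ((!(n == 6*d + 10)) ==> 3*d + 3*e < 4) && (n == 6*d + 10 ==> (((3*cnt > -7 <==> e != 2*d - 5) ==> 3*d + 3*e < 4) && ((!(3*cnt > -7 <==> e != 2*d - 5)) ==> 3*d + 3*e < 4)))


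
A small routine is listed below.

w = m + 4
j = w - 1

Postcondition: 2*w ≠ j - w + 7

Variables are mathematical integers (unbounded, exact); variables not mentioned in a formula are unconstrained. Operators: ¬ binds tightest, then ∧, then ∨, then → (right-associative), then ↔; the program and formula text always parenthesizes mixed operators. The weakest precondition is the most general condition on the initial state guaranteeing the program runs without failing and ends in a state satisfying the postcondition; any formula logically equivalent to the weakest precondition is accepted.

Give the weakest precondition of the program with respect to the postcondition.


Working backward. After the program, the postcondition 2*w ≠ j - w + 7 must hold; in canonical form it is 3*w ≠ j + 7.
Before j := w - 1: 2*w ≠ 6
Before w := m + 4: 2*m ≠ -2
Answer: WP = 2*m ≠ -2
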